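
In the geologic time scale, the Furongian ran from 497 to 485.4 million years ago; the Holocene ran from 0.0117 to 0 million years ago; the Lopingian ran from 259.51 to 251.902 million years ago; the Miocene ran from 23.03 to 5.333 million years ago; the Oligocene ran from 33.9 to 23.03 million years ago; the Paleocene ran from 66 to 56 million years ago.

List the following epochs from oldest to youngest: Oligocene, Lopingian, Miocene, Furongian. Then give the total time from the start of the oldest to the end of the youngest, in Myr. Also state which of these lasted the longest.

Furongian → Lopingian → Oligocene → Miocene; total span 491.667 Myr; longest is Miocene

From the excerpt: Oligocene 33.9–23.03; Lopingian 259.51–251.902; Miocene 23.03–5.333; Furongian 497–485.4 (Ma).
Larger Ma is earlier, so the oldest is Furongian and the youngest is Miocene; oldest to youngest: Furongian, Lopingian, Oligocene, Miocene.
Oldest start 497 minus youngest end 5.333 gives 491.667 Myr overall.
Individual lengths (start − end): Oligocene 10.87; Lopingian 7.608; Furongian 11.6; Miocene 17.697. The largest is Miocene at 17.697 Myr.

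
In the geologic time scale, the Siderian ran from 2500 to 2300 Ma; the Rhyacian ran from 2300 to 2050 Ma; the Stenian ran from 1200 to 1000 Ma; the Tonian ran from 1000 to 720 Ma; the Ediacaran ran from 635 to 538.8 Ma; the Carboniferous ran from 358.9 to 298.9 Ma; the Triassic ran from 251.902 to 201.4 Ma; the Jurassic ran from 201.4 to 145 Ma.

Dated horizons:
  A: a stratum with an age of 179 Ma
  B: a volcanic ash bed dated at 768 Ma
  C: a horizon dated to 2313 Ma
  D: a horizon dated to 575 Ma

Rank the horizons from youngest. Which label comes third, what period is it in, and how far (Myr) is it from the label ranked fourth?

B, in the Tonian; 1545 million years to C

Smaller Ma means younger, so youngest first: A 179 < D 575 < B 768 < C 2313.
Counting 3 along gives B (768 Ma); the excerpt puts that inside the Tonian, 1000–720 Ma.
Next in line is C (2313 Ma), and 2313 − 768 = 1545 Myr.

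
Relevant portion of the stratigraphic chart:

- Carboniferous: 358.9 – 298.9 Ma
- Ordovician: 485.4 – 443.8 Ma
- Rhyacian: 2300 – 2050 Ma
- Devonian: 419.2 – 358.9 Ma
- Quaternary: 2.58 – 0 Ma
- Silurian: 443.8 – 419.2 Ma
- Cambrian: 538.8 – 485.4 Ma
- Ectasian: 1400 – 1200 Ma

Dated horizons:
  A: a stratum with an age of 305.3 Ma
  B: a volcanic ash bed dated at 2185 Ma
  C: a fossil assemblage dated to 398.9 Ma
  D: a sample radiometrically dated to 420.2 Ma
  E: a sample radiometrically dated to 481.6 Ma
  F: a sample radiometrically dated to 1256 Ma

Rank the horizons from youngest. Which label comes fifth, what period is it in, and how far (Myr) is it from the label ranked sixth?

Sorted youngest-first by Ma: A (305.3), C (398.9), D (420.2), E (481.6), F (1256), B (2185).
The fifth youngest is F at 1256 Ma, which lies in 1400–1200 Ma: the Ectasian.
The sixth youngest is B at 2185 Ma; separation = |1256 − 2185| = 929 Myr.

F, in the Ectasian; 929 million years to B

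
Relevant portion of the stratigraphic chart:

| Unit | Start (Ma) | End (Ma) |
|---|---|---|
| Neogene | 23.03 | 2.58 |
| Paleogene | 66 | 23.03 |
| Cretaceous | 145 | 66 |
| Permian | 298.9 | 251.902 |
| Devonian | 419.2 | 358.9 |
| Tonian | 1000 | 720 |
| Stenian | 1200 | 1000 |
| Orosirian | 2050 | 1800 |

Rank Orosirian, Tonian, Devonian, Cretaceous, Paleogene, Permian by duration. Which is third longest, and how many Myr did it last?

Cretaceous, 79 million years

Start − end for each: Orosirian 2050 − 1800 = 250; Tonian 1000 − 720 = 280; Devonian 419.2 − 358.9 = 60.3; Cretaceous 145 − 66 = 79; Paleogene 66 − 23.03 = 42.97; Permian 298.9 − 251.902 = 46.998.
Ranking these from longest: Tonian > Orosirian > Cretaceous > Devonian > Permian > Paleogene.
Position 3 in that ranking is Cretaceous, which lasted 79 Myr.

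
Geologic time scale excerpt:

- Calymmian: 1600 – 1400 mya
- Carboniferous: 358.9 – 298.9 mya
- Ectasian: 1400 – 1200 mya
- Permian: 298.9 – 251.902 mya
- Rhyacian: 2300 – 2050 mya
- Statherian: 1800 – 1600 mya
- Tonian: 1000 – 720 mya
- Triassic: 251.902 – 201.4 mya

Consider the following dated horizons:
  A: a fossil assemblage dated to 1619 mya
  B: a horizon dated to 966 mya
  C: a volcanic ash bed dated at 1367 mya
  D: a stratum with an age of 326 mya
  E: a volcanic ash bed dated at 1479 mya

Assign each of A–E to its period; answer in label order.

A — Statherian; B — Tonian; C — Ectasian; D — Carboniferous; E — Calymmian

Match each age against the start–end ranges in the excerpt: A = 1619 Ma → Statherian (1800–1600); B = 966 Ma → Tonian (1000–720); C = 1367 Ma → Ectasian (1400–1200); D = 326 Ma → Carboniferous (358.9–298.9); E = 1479 Ma → Calymmian (1600–1400).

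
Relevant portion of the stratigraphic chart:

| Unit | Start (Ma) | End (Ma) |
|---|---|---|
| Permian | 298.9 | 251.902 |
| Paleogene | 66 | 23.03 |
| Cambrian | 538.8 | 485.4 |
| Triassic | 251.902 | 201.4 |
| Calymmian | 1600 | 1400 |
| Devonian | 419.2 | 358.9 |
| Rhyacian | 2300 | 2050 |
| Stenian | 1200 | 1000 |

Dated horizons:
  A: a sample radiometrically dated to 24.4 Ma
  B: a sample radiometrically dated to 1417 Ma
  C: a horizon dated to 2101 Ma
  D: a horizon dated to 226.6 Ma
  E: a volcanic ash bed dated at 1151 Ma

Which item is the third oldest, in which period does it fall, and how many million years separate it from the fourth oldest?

E, in the Stenian; 924.4 million years to D

Sorted oldest-first by Ma: C (2101), B (1417), E (1151), D (226.6), A (24.4).
The third oldest is E at 1151 Ma, which lies in 1200–1000 Ma: the Stenian.
The fourth oldest is D at 226.6 Ma; separation = |1151 − 226.6| = 924.4 Myr.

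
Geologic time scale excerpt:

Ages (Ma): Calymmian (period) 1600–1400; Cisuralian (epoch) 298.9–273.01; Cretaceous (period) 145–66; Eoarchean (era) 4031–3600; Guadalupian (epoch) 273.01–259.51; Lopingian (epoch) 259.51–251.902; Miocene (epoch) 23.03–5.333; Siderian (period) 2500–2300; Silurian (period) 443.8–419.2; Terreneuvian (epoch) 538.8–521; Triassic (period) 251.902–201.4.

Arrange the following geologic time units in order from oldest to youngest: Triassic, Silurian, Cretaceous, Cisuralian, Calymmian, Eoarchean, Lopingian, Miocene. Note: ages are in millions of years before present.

Eoarchean → Calymmian → Silurian → Cisuralian → Lopingian → Triassic → Cretaceous → Miocene

Sorting by start age (descending Ma, since larger Ma = older): Eoarchean start 4031, Calymmian start 1600, Silurian start 443.8, Cisuralian start 298.9, Lopingian start 259.51, Triassic start 251.902, Cretaceous start 145, Miocene start 23.03.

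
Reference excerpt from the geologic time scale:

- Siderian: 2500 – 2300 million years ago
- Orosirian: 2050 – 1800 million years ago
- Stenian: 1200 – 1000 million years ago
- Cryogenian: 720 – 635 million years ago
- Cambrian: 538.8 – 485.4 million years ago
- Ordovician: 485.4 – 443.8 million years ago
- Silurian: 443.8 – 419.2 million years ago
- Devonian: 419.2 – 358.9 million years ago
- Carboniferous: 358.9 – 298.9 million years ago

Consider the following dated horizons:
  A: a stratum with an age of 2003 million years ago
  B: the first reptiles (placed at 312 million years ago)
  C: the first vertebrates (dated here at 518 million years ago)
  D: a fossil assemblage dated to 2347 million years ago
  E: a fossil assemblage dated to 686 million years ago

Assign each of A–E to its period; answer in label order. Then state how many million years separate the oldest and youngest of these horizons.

Match each age against the start–end ranges in the excerpt: A = 2003 Ma → Orosirian (2050–1800); B = 312 Ma → Carboniferous (358.9–298.9); C = 518 Ma → Cambrian (538.8–485.4); D = 2347 Ma → Siderian (2500–2300); E = 686 Ma → Cryogenian (720–635).
The largest age is 2347 Ma and the smallest is 312 Ma; their difference is 2035 Myr.

A — Orosirian; B — Carboniferous; C — Cambrian; D — Siderian; E — Cryogenian; span 2035 million years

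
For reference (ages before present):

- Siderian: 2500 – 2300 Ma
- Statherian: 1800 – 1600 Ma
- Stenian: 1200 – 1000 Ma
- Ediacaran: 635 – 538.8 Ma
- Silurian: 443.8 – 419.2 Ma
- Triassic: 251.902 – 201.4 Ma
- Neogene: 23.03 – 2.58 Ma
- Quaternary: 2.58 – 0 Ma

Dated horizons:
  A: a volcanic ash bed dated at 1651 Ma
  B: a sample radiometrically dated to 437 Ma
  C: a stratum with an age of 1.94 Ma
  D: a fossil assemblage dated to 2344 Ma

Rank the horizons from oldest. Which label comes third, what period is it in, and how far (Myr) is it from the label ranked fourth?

B, in the Silurian; 435.06 million years to C

Larger Ma means older, so oldest first: D 2344 > A 1651 > B 437 > C 1.94.
Counting 3 along gives B (437 Ma); the excerpt puts that inside the Silurian, 443.8–419.2 Ma.
Next in line is C (1.94 Ma), and 437 − 1.94 = 435.06 Myr.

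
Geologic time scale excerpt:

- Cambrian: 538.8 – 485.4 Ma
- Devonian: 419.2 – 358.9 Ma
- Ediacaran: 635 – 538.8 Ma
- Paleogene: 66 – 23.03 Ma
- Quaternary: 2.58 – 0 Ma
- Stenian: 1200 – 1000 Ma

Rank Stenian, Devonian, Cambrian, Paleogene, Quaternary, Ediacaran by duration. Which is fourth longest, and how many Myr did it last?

Start − end for each: Stenian 1200 − 1000 = 200; Devonian 419.2 − 358.9 = 60.3; Cambrian 538.8 − 485.4 = 53.4; Paleogene 66 − 23.03 = 42.97; Quaternary 2.58 − 0 = 2.58; Ediacaran 635 − 538.8 = 96.2.
Ranking these from longest: Stenian > Ediacaran > Devonian > Cambrian > Paleogene > Quaternary.
Position 4 in that ranking is Cambrian, which lasted 53.4 Myr.

Cambrian, 53.4 million years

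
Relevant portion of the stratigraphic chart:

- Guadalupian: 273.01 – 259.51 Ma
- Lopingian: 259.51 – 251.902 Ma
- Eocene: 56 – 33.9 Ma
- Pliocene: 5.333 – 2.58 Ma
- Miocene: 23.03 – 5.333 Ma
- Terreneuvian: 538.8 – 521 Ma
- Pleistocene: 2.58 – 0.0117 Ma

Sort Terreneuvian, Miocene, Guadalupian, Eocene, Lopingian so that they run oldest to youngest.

Terreneuvian, then Guadalupian, then Lopingian, then Eocene, then Miocene

Read off each span (Ma): Terreneuvian 538.8–521; Miocene 23.03–5.333; Guadalupian 273.01–259.51; Eocene 56–33.9; Lopingian 259.51–251.902.
Larger Ma is older, so oldest→youngest is Terreneuvian, Guadalupian, Lopingian, Eocene, Miocene.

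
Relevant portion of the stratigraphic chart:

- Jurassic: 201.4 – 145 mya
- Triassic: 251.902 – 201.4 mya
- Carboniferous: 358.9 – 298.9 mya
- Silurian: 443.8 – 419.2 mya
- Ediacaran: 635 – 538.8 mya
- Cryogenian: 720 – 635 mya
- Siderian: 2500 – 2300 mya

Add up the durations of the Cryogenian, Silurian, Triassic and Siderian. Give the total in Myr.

Each duration: Cryogenian = 85; Silurian = 24.6; Triassic = 50.502; Siderian = 200.
Sum: 85 + 24.6 + 50.502 + 200 = 360.102 Myr.

360.102 million years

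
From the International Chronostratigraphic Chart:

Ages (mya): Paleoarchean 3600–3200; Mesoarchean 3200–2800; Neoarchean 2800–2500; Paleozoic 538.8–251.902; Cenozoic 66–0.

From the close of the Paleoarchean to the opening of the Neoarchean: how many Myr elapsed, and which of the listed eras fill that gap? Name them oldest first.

The Paleoarchean closes at 3200 Ma and the Neoarchean opens at 2800 Ma, so the interval is 3200 − 2800 = 400 Myr.
An era fits inside if it starts at or after 3200 Ma and ends at or before 2800 Ma; oldest first that gives Mesoarchean.

400 million years; Mesoarchean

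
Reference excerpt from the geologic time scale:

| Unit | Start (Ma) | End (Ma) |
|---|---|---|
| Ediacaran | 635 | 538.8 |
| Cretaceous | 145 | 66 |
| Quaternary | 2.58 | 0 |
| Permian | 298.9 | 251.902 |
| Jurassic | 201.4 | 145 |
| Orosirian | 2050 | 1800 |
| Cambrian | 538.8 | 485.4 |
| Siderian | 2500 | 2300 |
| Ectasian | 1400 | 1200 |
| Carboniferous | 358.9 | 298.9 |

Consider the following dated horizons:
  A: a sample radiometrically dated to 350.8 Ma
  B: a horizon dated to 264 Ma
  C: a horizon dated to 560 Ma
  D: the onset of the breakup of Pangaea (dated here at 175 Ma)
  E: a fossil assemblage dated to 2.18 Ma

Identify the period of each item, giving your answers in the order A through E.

A — Carboniferous; B — Permian; C — Ediacaran; D — Jurassic; E — Quaternary

A: 350.8 Ma lies in 358.9–298.9 Ma, so Carboniferous.
B: 264 Ma lies in 298.9–251.902 Ma, so Permian.
C: 560 Ma lies in 635–538.8 Ma, so Ediacaran.
D: 175 Ma lies in 201.4–145 Ma, so Jurassic.
E: 2.18 Ma lies in 2.58–0 Ma, so Quaternary.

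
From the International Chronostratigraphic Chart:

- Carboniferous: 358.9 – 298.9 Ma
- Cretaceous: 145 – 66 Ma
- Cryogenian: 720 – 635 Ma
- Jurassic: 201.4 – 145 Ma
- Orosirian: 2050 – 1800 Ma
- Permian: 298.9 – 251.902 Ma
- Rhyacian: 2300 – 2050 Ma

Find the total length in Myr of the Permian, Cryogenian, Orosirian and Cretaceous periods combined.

460.998 million years

Duration is start − end for each: (298.9 − 251.902) + (720 − 635) + (2050 − 1800) + (145 − 66).
That is 46.998 + 85 + 250 + 79, which totals 460.998 million years.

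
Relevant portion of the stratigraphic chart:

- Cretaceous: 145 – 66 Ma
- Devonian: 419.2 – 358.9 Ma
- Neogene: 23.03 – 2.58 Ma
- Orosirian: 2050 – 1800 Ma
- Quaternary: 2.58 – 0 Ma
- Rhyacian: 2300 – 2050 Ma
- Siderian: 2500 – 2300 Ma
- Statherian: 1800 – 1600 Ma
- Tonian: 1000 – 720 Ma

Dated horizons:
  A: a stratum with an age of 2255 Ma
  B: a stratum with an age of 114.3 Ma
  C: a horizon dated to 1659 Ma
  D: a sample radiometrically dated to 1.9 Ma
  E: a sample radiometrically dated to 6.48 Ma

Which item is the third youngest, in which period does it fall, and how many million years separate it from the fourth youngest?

Smaller Ma means younger, so youngest first: D 1.9 < E 6.48 < B 114.3 < C 1659 < A 2255.
Counting 3 along gives B (114.3 Ma); the excerpt puts that inside the Cretaceous, 145–66 Ma.
Next in line is C (1659 Ma), and 1659 − 114.3 = 1544.7 Myr.

B, in the Cretaceous; 1544.7 million years to C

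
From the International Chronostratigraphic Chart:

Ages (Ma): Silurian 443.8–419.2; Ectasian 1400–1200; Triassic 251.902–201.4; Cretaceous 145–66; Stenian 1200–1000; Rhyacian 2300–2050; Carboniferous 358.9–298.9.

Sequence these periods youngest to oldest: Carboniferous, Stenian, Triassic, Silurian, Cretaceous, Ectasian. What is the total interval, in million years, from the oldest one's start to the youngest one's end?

Cretaceous, Triassic, Carboniferous, Silurian, Stenian, Ectasian; total span 1334 Myr

Start ages (Ma): Ectasian 1400, Stenian 1200, Silurian 443.8, Carboniferous 358.9, Triassic 251.902, Cretaceous 145.
Ordered youngest to oldest: Cretaceous, Triassic, Carboniferous, Silurian, Stenian, Ectasian.
Span = 1400 − 66 = 1334 Myr.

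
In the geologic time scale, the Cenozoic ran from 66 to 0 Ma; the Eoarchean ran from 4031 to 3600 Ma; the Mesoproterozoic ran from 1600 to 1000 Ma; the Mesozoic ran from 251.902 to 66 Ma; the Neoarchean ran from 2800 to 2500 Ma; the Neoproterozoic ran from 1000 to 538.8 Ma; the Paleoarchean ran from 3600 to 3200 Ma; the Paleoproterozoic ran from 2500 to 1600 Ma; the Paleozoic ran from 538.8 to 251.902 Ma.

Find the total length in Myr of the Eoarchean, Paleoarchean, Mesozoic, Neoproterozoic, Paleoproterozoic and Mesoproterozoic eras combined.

2978.102 million years

Each duration: Eoarchean = 431; Paleoarchean = 400; Mesozoic = 185.902; Neoproterozoic = 461.2; Paleoproterozoic = 900; Mesoproterozoic = 600.
Sum: 431 + 400 + 185.902 + 461.2 + 900 + 600 = 2978.102 Myr.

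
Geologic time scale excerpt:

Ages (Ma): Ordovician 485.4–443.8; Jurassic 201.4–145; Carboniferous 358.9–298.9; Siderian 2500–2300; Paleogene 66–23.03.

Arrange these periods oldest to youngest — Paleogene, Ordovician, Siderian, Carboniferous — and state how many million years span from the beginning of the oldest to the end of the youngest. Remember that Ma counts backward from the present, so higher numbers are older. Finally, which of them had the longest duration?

Siderian, Ordovician, Carboniferous, Paleogene; total span 2476.97 Myr; longest is Siderian

From the excerpt: Paleogene 66–23.03; Ordovician 485.4–443.8; Siderian 2500–2300; Carboniferous 358.9–298.9 (Ma).
Larger Ma is earlier, so the oldest is Siderian and the youngest is Paleogene; oldest to youngest: Siderian, Ordovician, Carboniferous, Paleogene.
Oldest start 2500 minus youngest end 23.03 gives 2476.97 Myr overall.
Individual lengths (start − end): Ordovician 41.6; Paleogene 42.97; Siderian 200; Carboniferous 60. The largest is Siderian at 200 Myr.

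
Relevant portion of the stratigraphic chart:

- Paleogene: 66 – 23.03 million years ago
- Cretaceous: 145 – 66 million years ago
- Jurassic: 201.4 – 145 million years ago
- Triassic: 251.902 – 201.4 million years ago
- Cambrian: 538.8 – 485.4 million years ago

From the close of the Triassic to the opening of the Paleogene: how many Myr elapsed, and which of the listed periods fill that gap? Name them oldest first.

End of Triassic = 201.4 Ma; start of Paleogene = 66 Ma.
Gap = 201.4 − 66 = 135.4 Myr.
Periods wholly inside 201.4–66 Ma: Jurassic (201.4–145), Cretaceous (145–66).

135.4 million years; Jurassic, Cretaceous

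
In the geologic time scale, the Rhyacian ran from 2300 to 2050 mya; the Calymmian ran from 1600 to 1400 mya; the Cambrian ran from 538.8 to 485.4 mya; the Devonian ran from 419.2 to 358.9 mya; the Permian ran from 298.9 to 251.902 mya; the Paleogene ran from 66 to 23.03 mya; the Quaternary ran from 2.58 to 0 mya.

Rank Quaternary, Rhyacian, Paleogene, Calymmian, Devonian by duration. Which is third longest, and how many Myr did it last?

Durations: Quaternary 2.58; Rhyacian 250; Paleogene 42.97; Calymmian 200; Devonian 60.3 Myr.
Sorted longest-first: Rhyacian (250), Calymmian (200), Devonian (60.3), Paleogene (42.97), Quaternary (2.58).
The third longest is Devonian at 60.3 Myr.

Devonian, 60.3 million years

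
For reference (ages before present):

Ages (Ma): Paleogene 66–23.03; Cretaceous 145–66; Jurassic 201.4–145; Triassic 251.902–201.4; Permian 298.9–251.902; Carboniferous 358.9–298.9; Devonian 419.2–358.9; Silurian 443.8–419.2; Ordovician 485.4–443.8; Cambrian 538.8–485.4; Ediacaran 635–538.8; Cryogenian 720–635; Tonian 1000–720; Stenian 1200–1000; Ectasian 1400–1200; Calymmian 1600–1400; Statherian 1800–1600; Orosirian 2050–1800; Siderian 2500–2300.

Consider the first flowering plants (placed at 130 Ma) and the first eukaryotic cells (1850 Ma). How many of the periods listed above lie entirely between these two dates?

15

1850 Ma sits inside the Orosirian (2050–1800) and 130 Ma inside the Cretaceous (145–66); neither of those is wholly between the two dates.
The listed periods lying completely between them are Statherian, Calymmian, Ectasian, Stenian, Tonian, Cryogenian, Ediacaran, Cambrian, Ordovician, Silurian, Devonian, Carboniferous, Permian, Triassic, Jurassic — 15 in all.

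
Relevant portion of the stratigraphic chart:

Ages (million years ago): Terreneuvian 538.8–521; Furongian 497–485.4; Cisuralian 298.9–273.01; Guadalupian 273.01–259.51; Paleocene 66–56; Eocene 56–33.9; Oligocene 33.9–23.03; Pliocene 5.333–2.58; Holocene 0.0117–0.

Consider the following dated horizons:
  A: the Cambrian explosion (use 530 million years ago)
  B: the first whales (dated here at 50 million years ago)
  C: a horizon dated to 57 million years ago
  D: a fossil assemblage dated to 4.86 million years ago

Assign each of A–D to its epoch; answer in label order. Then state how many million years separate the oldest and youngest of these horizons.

A — Terreneuvian; B — Eocene; C — Paleocene; D — Pliocene; span 525.14 million years

A: 530 Ma lies in 538.8–521 Ma, so Terreneuvian.
B: 50 Ma lies in 56–33.9 Ma, so Eocene.
C: 57 Ma lies in 66–56 Ma, so Paleocene.
D: 4.86 Ma lies in 5.333–2.58 Ma, so Pliocene.
Oldest = 530 Ma, youngest = 4.86 Ma → span 525.14 Myr.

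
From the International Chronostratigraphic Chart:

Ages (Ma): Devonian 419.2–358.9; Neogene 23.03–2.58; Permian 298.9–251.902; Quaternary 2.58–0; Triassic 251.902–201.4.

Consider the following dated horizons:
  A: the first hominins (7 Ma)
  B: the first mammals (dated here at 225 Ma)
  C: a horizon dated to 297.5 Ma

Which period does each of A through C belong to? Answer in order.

Match each age against the start–end ranges in the excerpt: A = 7 Ma → Neogene (23.03–2.58); B = 225 Ma → Triassic (251.902–201.4); C = 297.5 Ma → Permian (298.9–251.902).

A — Neogene; B — Triassic; C — Permian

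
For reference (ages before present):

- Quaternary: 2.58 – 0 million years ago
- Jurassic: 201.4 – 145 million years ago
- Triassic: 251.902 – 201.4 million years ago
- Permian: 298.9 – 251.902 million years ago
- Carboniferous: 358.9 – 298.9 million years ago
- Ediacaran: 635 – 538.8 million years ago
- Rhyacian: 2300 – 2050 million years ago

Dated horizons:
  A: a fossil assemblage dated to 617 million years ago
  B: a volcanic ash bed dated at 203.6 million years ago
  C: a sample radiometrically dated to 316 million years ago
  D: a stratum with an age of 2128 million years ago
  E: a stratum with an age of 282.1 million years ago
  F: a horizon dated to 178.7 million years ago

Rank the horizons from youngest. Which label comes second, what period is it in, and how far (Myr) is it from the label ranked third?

B, in the Triassic; 78.5 million years to E

Smaller Ma means younger, so youngest first: F 178.7 < B 203.6 < E 282.1 < C 316 < A 617 < D 2128.
Counting 2 along gives B (203.6 Ma); the excerpt puts that inside the Triassic, 251.902–201.4 Ma.
Next in line is E (282.1 Ma), and 282.1 − 203.6 = 78.5 Myr.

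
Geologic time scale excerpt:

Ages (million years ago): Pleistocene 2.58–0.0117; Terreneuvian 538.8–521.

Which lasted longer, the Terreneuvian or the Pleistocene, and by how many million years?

Terreneuvian, by 15.2317 million years

Terreneuvian: 538.8 − 521 = 17.8 Myr.
Pleistocene: 2.58 − 0.0117 = 2.5683 Myr.
Difference: 17.8 − 2.5683 = 15.2317 Myr, so the Terreneuvian was longer.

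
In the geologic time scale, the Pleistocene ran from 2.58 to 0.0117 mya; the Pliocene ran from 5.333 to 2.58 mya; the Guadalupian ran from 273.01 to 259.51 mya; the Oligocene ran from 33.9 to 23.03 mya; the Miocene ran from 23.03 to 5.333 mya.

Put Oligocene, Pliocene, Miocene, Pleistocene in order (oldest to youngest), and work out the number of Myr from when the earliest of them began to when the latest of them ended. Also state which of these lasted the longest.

Oligocene → Miocene → Pliocene → Pleistocene; total span 33.8883 Myr; longest is Miocene

Start ages (Ma): Oligocene 33.9, Miocene 23.03, Pliocene 5.333, Pleistocene 2.58.
Ordered oldest to youngest: Oligocene, Miocene, Pliocene, Pleistocene.
Span = 33.9 − 0.0117 = 33.8883 Myr.
Durations: Miocene 17.697, Oligocene 10.87, Pliocene 2.753, Pleistocene 2.5683 → longest is Miocene (17.697 Myr).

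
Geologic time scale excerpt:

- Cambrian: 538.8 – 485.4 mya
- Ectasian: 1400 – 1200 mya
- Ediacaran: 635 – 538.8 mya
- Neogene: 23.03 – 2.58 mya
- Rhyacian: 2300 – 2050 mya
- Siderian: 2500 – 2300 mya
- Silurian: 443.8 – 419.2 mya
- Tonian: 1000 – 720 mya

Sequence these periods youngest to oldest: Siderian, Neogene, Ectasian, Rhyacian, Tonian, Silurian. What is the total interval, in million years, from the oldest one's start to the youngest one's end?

Neogene, Silurian, Tonian, Ectasian, Rhyacian, Siderian; total span 2497.42 Myr

Start ages (Ma): Siderian 2500, Rhyacian 2300, Ectasian 1400, Tonian 1000, Silurian 443.8, Neogene 23.03.
Ordered youngest to oldest: Neogene, Silurian, Tonian, Ectasian, Rhyacian, Siderian.
Span = 2500 − 2.58 = 2497.42 Myr.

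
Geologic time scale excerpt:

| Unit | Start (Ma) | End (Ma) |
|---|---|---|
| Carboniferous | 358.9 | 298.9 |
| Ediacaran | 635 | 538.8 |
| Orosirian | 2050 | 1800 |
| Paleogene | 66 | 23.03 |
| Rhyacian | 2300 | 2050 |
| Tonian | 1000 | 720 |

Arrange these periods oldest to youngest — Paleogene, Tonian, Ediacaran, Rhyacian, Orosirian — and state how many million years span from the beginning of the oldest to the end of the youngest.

Start ages (Ma): Rhyacian 2300, Orosirian 2050, Tonian 1000, Ediacaran 635, Paleogene 66.
Ordered oldest to youngest: Rhyacian, Orosirian, Tonian, Ediacaran, Paleogene.
Span = 2300 − 23.03 = 2276.97 Myr.

Rhyacian, Orosirian, Tonian, Ediacaran, Paleogene; total span 2276.97 Myr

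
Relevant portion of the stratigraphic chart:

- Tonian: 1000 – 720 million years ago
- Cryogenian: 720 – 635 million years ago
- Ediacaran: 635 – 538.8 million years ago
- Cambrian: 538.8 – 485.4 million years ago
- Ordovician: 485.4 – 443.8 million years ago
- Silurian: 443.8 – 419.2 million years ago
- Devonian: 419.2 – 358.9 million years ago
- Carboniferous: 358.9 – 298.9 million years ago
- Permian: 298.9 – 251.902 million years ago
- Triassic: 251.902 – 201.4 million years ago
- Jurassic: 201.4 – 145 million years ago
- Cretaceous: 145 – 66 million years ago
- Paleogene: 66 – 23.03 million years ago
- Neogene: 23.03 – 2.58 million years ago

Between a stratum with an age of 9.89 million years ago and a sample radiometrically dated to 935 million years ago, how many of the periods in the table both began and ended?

The older date is 935 Ma and the younger is 9.89 Ma.
Periods with start < 935 and end > 9.89 Ma: Cryogenian (720–635), Ediacaran (635–538.8), Cambrian (538.8–485.4), Ordovician (485.4–443.8), Silurian (443.8–419.2), Devonian (419.2–358.9), Carboniferous (358.9–298.9), Permian (298.9–251.902), Triassic (251.902–201.4), Jurassic (201.4–145), Cretaceous (145–66), Paleogene (66–23.03).
That is 12 complete periods.

12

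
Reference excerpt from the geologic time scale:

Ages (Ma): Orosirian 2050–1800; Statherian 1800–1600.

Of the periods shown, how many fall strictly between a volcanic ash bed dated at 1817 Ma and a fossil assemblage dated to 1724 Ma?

Checking each listed span, none has both start < 1817 Ma and end > 1724 Ma — every period straddles one of the two dates or lies outside them — so the count is 0.

0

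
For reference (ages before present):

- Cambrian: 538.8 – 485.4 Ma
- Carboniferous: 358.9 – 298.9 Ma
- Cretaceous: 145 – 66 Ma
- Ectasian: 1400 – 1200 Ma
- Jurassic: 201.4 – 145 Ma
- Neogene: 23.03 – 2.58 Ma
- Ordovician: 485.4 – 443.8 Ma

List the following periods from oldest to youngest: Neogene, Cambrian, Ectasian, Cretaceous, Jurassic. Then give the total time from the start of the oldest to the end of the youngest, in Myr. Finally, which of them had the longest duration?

Ectasian → Cambrian → Jurassic → Cretaceous → Neogene; total span 1397.42 Myr; longest is Ectasian

Start ages (Ma): Ectasian 1400, Cambrian 538.8, Jurassic 201.4, Cretaceous 145, Neogene 23.03.
Ordered oldest to youngest: Ectasian, Cambrian, Jurassic, Cretaceous, Neogene.
Span = 1400 − 2.58 = 1397.42 Myr.
Durations: Neogene 20.45, Ectasian 200, Jurassic 56.4, Cambrian 53.4, Cretaceous 79 → longest is Ectasian (200 Myr).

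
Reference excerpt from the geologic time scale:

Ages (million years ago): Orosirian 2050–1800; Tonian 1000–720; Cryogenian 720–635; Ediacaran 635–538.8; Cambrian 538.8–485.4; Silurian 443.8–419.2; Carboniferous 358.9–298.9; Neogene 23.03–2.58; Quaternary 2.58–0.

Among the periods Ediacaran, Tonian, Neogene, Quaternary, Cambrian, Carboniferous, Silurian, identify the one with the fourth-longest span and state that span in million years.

Cambrian, 53.4 million years

Durations: Ediacaran 96.2; Tonian 280; Neogene 20.45; Quaternary 2.58; Cambrian 53.4; Carboniferous 60; Silurian 24.6 Myr.
Sorted longest-first: Tonian (280), Ediacaran (96.2), Carboniferous (60), Cambrian (53.4), Silurian (24.6), Neogene (20.45), Quaternary (2.58).
The fourth longest is Cambrian at 53.4 Myr.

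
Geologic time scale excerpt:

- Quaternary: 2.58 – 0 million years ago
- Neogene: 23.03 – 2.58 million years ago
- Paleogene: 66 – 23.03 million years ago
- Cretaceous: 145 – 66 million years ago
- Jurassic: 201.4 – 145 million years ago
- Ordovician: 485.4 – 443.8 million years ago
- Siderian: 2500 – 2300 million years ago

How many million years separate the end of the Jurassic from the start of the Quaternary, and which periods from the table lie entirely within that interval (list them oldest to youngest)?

142.42 million years; Cretaceous, Paleogene, Neogene

The Jurassic closes at 145 Ma and the Quaternary opens at 2.58 Ma, so the interval is 145 − 2.58 = 142.42 Myr.
A period fits inside if it starts at or after 145 Ma and ends at or before 2.58 Ma; oldest first that gives Cretaceous, Paleogene, Neogene.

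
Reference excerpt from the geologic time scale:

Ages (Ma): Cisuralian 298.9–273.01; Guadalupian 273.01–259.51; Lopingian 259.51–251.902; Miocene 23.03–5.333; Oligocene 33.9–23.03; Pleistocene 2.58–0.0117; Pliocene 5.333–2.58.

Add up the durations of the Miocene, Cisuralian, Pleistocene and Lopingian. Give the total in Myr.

Duration is start − end for each: (23.03 − 5.333) + (298.9 − 273.01) + (2.58 − 0.0117) + (259.51 − 251.902).
That is 17.697 + 25.89 + 2.5683 + 7.608, which totals 53.7633 million years.

53.7633 million years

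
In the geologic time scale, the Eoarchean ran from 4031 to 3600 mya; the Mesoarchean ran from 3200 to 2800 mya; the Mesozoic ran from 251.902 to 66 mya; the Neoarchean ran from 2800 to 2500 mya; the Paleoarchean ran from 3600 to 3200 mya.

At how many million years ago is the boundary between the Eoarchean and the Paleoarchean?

3600 mya

The Eoarchean ends and the Paleoarchean begins at 3600 mya.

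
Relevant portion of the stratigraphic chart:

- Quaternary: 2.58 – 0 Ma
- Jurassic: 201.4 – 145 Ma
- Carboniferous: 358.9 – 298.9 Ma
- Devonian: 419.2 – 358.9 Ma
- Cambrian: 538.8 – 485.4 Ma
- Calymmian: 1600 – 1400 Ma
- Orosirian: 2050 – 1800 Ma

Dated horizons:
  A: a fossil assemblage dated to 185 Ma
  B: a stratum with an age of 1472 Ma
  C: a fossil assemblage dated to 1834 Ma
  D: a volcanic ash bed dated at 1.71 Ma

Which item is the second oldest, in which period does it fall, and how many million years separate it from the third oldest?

B, in the Calymmian; 1287 million years to A

Larger Ma means older, so oldest first: C 1834 > B 1472 > A 185 > D 1.71.
Counting 2 along gives B (1472 Ma); the excerpt puts that inside the Calymmian, 1600–1400 Ma.
Next in line is A (185 Ma), and 1472 − 185 = 1287 Myr.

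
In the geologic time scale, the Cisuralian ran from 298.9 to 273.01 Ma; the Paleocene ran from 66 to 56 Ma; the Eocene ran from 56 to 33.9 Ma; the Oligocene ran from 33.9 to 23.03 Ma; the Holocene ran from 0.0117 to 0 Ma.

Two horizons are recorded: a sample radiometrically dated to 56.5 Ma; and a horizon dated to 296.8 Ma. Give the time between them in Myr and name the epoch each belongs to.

Elapsed time: 296.8 − 56.5 = 240.3 Myr.
56.5 Ma lies within 66–56 Ma: Paleocene.
296.8 Ma lies within 298.9–273.01 Ma: Cisuralian.

240.3 million years apart; the first in the Paleocene, the second in the Cisuralian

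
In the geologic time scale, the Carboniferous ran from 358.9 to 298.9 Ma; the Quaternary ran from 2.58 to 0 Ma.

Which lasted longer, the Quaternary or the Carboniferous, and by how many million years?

Carboniferous, by 57.42 million years

Quaternary: 2.58 − 0 = 2.58 Myr.
Carboniferous: 358.9 − 298.9 = 60 Myr.
Difference: 60 − 2.58 = 57.42 Myr, so the Carboniferous was longer.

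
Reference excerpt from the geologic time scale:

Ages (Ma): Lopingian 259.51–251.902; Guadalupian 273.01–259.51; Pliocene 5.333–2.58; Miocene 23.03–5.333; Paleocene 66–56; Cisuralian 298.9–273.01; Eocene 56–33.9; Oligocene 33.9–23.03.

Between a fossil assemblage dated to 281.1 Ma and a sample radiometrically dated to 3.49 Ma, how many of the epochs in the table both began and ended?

The older date is 281.1 Ma and the younger is 3.49 Ma.
Epochs with start < 281.1 and end > 3.49 Ma: Guadalupian (273.01–259.51), Lopingian (259.51–251.902), Paleocene (66–56), Eocene (56–33.9), Oligocene (33.9–23.03), Miocene (23.03–5.333).
That is 6 complete epochs.

6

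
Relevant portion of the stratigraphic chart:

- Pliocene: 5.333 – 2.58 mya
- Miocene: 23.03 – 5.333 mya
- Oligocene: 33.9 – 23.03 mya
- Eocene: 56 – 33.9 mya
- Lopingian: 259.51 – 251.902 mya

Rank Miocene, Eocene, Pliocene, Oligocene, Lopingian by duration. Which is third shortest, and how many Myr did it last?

Oligocene, 10.87 million years

Start − end for each: Miocene 23.03 − 5.333 = 17.697; Eocene 56 − 33.9 = 22.1; Pliocene 5.333 − 2.58 = 2.753; Oligocene 33.9 − 23.03 = 10.87; Lopingian 259.51 − 251.902 = 7.608.
Ranking these from shortest: Pliocene < Lopingian < Oligocene < Miocene < Eocene.
Position 3 in that ranking is Oligocene, which lasted 10.87 Myr.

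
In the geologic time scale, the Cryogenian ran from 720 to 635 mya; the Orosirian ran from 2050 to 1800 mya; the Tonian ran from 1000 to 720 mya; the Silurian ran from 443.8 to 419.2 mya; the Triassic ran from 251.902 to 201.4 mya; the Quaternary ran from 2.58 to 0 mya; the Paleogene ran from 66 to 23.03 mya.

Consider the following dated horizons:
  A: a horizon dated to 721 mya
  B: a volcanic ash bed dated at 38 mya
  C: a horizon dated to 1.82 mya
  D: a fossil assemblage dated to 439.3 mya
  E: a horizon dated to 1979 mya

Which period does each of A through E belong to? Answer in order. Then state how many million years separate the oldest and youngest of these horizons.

A — Tonian; B — Paleogene; C — Quaternary; D — Silurian; E — Orosirian; span 1977.18 million years

A: 721 Ma lies in 1000–720 Ma, so Tonian.
B: 38 Ma lies in 66–23.03 Ma, so Paleogene.
C: 1.82 Ma lies in 2.58–0 Ma, so Quaternary.
D: 439.3 Ma lies in 443.8–419.2 Ma, so Silurian.
E: 1979 Ma lies in 2050–1800 Ma, so Orosirian.
Oldest = 1979 Ma, youngest = 1.82 Ma → span 1977.18 Myr.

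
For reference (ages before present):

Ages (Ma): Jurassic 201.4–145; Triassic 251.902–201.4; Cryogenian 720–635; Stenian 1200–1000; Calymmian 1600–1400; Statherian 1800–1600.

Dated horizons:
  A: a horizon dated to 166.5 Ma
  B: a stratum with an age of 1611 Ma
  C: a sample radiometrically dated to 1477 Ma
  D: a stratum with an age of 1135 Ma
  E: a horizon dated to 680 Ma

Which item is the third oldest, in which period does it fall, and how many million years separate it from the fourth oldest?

D, in the Stenian; 455 million years to E

Larger Ma means older, so oldest first: B 1611 > C 1477 > D 1135 > E 680 > A 166.5.
Counting 3 along gives D (1135 Ma); the excerpt puts that inside the Stenian, 1200–1000 Ma.
Next in line is E (680 Ma), and 1135 − 680 = 455 Myr.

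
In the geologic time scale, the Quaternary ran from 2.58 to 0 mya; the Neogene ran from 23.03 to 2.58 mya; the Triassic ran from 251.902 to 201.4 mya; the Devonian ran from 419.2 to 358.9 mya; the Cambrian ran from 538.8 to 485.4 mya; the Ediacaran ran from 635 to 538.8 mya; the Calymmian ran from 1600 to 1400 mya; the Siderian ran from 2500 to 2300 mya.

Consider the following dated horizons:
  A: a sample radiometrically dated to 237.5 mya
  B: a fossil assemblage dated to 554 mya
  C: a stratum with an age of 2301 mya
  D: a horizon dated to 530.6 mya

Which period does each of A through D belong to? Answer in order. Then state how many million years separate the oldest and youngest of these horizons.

Match each age against the start–end ranges in the excerpt: A = 237.5 Ma → Triassic (251.902–201.4); B = 554 Ma → Ediacaran (635–538.8); C = 2301 Ma → Siderian (2500–2300); D = 530.6 Ma → Cambrian (538.8–485.4).
The largest age is 2301 Ma and the smallest is 237.5 Ma; their difference is 2063.5 Myr.

A — Triassic; B — Ediacaran; C — Siderian; D — Cambrian; span 2063.5 million years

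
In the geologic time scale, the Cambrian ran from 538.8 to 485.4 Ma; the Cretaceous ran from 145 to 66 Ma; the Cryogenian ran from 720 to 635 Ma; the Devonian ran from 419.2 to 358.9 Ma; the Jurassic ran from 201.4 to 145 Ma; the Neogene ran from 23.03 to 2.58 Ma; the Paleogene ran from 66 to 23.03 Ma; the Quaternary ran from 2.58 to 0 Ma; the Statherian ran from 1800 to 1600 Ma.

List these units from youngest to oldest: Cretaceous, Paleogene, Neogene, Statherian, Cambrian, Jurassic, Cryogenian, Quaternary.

Quaternary, Neogene, Paleogene, Cretaceous, Jurassic, Cambrian, Cryogenian, Statherian

Sorting by start age (ascending Ma, since larger Ma = older): Quaternary start 2.58, Neogene start 23.03, Paleogene start 66, Cretaceous start 145, Jurassic start 201.4, Cambrian start 538.8, Cryogenian start 720, Statherian start 1800.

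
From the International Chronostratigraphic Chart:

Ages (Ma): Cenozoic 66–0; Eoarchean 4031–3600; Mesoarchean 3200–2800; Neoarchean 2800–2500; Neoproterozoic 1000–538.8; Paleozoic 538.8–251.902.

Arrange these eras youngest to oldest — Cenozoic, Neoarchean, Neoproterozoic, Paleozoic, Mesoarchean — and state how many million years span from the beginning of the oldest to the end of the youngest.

Start ages (Ma): Mesoarchean 3200, Neoarchean 2800, Neoproterozoic 1000, Paleozoic 538.8, Cenozoic 66.
Ordered youngest to oldest: Cenozoic, Paleozoic, Neoproterozoic, Neoarchean, Mesoarchean.
Span = 3200 − 0 = 3200 Myr.

Cenozoic → Paleozoic → Neoproterozoic → Neoarchean → Mesoarchean; total span 3200 Myr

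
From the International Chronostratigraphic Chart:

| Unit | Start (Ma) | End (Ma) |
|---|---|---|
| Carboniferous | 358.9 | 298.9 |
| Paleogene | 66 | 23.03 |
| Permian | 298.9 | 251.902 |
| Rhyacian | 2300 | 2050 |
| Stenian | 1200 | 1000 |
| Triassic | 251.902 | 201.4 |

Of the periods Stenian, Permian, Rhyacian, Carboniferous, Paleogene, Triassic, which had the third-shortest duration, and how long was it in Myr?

Durations: Stenian 200; Permian 46.998; Rhyacian 250; Carboniferous 60; Paleogene 42.97; Triassic 50.502 Myr.
Sorted shortest-first: Paleogene (42.97), Permian (46.998), Triassic (50.502), Carboniferous (60), Stenian (200), Rhyacian (250).
The third shortest is Triassic at 50.502 Myr.

Triassic, 50.502 million years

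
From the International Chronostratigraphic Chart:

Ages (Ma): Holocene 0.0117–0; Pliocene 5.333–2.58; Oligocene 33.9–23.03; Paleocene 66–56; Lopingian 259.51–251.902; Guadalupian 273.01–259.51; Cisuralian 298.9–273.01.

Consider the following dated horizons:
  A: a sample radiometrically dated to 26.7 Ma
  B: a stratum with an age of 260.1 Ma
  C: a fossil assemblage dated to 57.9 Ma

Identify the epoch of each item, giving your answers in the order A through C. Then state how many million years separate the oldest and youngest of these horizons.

A — Oligocene; B — Guadalupian; C — Paleocene; span 233.4 million years

A: 26.7 Ma lies in 33.9–23.03 Ma, so Oligocene.
B: 260.1 Ma lies in 273.01–259.51 Ma, so Guadalupian.
C: 57.9 Ma lies in 66–56 Ma, so Paleocene.
Oldest = 260.1 Ma, youngest = 26.7 Ma → span 233.4 Myr.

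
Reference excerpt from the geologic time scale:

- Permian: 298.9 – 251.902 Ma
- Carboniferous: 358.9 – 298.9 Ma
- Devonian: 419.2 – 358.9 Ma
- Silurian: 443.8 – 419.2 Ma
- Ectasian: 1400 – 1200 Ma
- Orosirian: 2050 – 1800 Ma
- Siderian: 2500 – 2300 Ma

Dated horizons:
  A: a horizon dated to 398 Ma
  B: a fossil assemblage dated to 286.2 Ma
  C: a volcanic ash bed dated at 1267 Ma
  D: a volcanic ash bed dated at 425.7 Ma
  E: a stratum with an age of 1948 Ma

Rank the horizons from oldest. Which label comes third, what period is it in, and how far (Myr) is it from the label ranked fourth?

D, in the Silurian; 27.7 million years to A

Larger Ma means older, so oldest first: E 1948 > C 1267 > D 425.7 > A 398 > B 286.2.
Counting 3 along gives D (425.7 Ma); the excerpt puts that inside the Silurian, 443.8–419.2 Ma.
Next in line is A (398 Ma), and 425.7 − 398 = 27.7 Myr.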